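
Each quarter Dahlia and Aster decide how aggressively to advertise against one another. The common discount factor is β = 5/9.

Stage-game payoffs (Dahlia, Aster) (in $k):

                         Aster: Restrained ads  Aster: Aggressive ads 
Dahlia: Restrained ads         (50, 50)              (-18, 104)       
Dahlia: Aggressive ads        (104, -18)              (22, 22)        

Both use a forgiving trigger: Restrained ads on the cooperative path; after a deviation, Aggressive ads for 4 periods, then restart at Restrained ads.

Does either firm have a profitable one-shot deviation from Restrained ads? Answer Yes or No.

Yes

Comparing payoff streams over the 5 periods until play realigns: cooperate → 50(1+β+…+β^4); deviate → 104 + 22(β+…+β^4).
Cooperation is sustained iff (50−22)(β+…+β^4) ≥ 104−50.
β+…+β^4 = 5/9·(1−(5/9)^4)/(1−5/9) = 1.1309, and (104−50)/(50−22) = 1.9286.
1.1309 < 1.9286, so cooperation is not sustainable.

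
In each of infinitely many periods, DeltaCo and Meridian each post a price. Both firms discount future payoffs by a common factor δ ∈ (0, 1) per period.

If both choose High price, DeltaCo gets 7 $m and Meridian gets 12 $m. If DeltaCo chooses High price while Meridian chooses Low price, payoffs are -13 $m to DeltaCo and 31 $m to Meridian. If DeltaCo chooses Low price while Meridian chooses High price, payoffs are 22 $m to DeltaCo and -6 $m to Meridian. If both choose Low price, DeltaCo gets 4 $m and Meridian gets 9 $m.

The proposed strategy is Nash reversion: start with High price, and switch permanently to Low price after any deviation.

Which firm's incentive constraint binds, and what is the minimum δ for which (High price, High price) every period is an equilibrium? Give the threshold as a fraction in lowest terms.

DeltaCo: cooperation gives 7 each period; deviation gives 22 once then 4 forever.
  7/(1−δ) ≥ 22 + 4δ/(1−δ) ⇒ δ ≥ 15/18 = 5/6.
Meridian: cooperation gives 12 each period; deviation gives 31 once then 9 forever.
  δ ≥ 19/22.
Both must hold, so the binding constraint is Meridian's: δ ≥ 19/22.

Meridian; δ ≥ 19/22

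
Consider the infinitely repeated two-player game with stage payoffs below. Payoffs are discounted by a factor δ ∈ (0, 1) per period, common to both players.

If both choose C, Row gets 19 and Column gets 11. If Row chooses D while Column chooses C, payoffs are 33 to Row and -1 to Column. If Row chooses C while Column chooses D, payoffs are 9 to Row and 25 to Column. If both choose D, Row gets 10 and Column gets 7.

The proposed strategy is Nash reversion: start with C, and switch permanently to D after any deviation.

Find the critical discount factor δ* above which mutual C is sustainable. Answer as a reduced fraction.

7/9

For Row: deviation gain 33−19 = 14, per-period punishment loss 19−10 = 9. IC gives δ ≥ 14/23.
For Column: gain 14, loss 4 per period, so δ ≥ 14/18 = 7/9.
The tighter constraint is Column's, so cooperation needs δ ≥ 7/9.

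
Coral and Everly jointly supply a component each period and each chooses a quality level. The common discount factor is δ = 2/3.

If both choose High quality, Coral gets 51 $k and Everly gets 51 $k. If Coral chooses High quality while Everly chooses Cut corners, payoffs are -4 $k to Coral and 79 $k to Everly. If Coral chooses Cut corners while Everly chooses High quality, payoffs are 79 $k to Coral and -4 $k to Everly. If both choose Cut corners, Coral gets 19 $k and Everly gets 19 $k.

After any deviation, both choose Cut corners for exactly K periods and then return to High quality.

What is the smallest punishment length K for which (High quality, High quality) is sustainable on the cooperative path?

2

IC: δ(1−δ^K)/(1−δ) ≥ (79−51)/(51−19) = 7/8.
With δ = 2/3: need 1 − δ^K ≥ 7/8·(1−2/3)/(2/3), i.e. δ^K ≤ 0.5625.
Since (2/3)^1 = 0.6667 and (2/3)^2 = 0.4444, the smallest such K is 2.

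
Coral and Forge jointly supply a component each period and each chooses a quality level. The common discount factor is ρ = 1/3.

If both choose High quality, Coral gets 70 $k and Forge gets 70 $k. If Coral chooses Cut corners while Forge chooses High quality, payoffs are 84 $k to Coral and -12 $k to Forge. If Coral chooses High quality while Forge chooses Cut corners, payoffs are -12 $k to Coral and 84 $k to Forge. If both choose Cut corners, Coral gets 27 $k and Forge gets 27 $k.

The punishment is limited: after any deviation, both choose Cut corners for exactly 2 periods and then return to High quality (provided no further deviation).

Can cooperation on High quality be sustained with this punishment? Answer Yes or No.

A one-shot deviation gives 84 now, then 27 for 2 periods, then back to 70.
Gain from deviating: (84−70) today; loss: (70−27) in each of the next 2 periods.
No-deviation condition: (70−27)(ρ+…+ρ^2) ≥ 84−70, i.e. ρ+…+ρ^2 ≥ 14/43.
At ρ = 1/3: ρ+…+ρ^2 = 0.4444 ≥ 0.3256.
So cooperation is sustainable.

Yes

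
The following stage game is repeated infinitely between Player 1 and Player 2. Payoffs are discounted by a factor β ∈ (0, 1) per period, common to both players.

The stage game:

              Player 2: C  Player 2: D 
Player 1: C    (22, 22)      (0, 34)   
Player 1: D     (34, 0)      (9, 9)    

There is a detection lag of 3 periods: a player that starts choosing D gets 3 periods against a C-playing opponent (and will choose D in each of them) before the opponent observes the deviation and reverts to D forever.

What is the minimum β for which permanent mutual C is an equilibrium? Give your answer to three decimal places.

0.783

A deviator earns 34 for 3 periods, then 9 forever; cooperating earns 22 forever. Multiplying the IC by (1−β):
22 ≥ 34(1−β^3) + 9β^3, so 25·β^3 ≥ 12 and β^3 ≥ 12/25.
β ≥ (12/25)^(1/3) ≈ 0.783.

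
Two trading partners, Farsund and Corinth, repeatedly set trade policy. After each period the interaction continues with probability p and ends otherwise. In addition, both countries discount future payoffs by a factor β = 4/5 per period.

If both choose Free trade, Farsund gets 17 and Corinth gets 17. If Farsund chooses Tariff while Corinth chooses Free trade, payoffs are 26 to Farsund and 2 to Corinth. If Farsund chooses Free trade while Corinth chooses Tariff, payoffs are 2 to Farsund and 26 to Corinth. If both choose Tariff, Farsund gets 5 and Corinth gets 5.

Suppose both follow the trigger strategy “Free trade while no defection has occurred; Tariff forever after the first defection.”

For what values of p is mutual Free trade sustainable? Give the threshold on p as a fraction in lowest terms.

15/28

With continuation probability p and discount β, the effective per-period discount factor is βp.
Grim-trigger IC: βp ≥ (26−17)/(26−5) = 3/7.
So p ≥ (3/7)/(4/5) = 15/28.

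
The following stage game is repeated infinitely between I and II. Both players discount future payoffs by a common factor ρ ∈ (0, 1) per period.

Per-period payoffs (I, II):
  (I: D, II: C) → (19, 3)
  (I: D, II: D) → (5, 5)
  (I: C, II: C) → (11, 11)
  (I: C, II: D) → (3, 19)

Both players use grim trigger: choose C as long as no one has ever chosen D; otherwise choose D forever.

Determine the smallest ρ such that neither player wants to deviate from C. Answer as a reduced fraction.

One-period gain from deviating is 19 − 11 = 8. The loss is 11 − 5 = 6 in every subsequent period, with present value 6·ρ/(1−ρ).
Deviation is unprofitable when 6·ρ/(1−ρ) ≥ 8, i.e. ρ/(1−ρ) ≥ 4/3.
Equivalently ρ ≥ 8/(8+6) = 4/7.

4/7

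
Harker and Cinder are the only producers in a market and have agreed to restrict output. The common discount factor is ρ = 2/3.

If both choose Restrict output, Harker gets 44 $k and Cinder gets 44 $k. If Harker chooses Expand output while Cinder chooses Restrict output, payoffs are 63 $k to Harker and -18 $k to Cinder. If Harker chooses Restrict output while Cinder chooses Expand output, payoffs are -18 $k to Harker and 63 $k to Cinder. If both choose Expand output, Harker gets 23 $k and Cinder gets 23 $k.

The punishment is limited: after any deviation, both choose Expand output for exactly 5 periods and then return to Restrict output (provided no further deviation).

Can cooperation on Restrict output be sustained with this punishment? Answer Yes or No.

Yes

IC: ρ+…+ρ^5 ≥ (63−44)/(44−23) = 19/21.
At ρ = 2/3: partial sum = 1.7366 ≥ 0.9048. Cooperation sustainable.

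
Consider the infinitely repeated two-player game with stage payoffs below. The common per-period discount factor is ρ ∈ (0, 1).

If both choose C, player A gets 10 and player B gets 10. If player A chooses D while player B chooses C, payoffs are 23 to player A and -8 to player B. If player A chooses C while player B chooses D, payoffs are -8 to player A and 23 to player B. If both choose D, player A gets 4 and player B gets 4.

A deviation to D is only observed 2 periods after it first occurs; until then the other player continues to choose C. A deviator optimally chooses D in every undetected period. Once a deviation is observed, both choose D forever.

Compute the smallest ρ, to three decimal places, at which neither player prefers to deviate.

0.827

The best deviation is to choose D for all 2 undetected periods, earning 23 each, then 4 forever once detected.
Deviation value: 23(1−ρ^2)/(1−ρ) + 4ρ^2/(1−ρ); cooperation value: 10/(1−ρ).
IC: 10 ≥ 23(1−ρ^2) + 4ρ^2 = 23 − 19ρ^2.
So ρ^2 ≥ 13/19, giving ρ ≥ (13/19)^(1/2) ≈ 0.827.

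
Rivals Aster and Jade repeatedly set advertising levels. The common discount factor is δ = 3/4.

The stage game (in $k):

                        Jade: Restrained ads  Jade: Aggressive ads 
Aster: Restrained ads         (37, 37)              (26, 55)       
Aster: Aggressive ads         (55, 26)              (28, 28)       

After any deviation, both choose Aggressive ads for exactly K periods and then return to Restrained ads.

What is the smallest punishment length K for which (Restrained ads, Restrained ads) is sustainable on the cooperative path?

IC: δ(1−δ^K)/(1−δ) ≥ (55−37)/(37−28) = 2.
With δ = 3/4: need 1 − δ^K ≥ 2·(1−3/4)/(3/4), i.e. δ^K ≤ 0.3333.
Since (3/4)^3 = 0.4219 and (3/4)^4 = 0.3164, the smallest such K is 4.

4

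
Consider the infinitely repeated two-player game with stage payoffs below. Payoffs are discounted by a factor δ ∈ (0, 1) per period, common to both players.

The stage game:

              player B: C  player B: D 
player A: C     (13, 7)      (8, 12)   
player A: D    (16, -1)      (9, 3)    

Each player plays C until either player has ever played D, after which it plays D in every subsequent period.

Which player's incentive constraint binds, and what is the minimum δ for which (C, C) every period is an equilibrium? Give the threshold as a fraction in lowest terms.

player B; δ ≥ 5/9

For player A: deviation gain 16−13 = 3, per-period punishment loss 13−9 = 4. IC gives δ ≥ 3/7.
For player B: gain 5, loss 4 per period, so δ ≥ 5/9.
The tighter constraint is player B's, so cooperation needs δ ≥ 5/9.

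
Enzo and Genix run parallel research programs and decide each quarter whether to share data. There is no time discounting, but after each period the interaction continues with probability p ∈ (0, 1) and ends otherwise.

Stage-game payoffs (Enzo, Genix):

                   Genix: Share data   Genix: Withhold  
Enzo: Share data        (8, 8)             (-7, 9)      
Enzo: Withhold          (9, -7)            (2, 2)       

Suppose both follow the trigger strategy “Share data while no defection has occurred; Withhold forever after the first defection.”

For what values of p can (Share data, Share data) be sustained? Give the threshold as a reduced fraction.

1/7

Expected cooperation value is 8 + p·8 + p²·8 + … = 8/(1−p); deviation gives 9 + p·2/(1−p).
8 ≥ 9(1−p) + 2p ⇒ 7p ≥ 1 ⇒ p ≥ 1/7.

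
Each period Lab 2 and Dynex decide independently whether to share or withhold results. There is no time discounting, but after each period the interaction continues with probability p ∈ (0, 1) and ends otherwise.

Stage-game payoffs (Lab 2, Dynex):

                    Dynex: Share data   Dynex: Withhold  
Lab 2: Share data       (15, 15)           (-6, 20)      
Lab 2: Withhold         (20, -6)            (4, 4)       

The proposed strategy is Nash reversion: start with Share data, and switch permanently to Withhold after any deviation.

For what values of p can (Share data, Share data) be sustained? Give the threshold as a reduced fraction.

5/16

Expected cooperation value is 15 + p·15 + p²·15 + … = 15/(1−p); deviation gives 20 + p·4/(1−p).
15 ≥ 20(1−p) + 4p ⇒ 16p ≥ 5 ⇒ p ≥ 5/16.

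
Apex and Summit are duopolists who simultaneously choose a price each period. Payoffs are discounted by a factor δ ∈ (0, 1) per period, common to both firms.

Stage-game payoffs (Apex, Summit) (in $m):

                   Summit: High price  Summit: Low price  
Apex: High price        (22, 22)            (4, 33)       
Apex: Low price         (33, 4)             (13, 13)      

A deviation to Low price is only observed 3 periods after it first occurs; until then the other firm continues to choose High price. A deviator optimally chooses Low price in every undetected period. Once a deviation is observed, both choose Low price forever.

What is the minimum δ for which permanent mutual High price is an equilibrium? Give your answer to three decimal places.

A deviator earns 33 for 3 periods, then 13 forever; cooperating earns 22 forever. Multiplying the IC by (1−δ):
22 ≥ 33(1−δ^3) + 13δ^3, so 20·δ^3 ≥ 11 and δ^3 ≥ 11/20.
δ ≥ (11/20)^(1/3) ≈ 0.819.

0.819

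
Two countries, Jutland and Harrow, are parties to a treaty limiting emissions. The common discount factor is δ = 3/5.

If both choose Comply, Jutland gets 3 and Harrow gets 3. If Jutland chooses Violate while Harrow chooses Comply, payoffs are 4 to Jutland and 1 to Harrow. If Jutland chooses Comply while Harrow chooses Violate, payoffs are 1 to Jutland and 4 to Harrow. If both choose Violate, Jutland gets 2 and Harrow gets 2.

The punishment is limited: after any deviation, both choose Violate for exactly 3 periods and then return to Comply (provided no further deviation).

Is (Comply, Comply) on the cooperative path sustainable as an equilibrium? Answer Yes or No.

IC: δ+…+δ^3 ≥ (4−3)/(3−2) = 1.
At δ = 3/5: partial sum = 1.1760 ≥ 1.0000. Cooperation sustainable.

Yes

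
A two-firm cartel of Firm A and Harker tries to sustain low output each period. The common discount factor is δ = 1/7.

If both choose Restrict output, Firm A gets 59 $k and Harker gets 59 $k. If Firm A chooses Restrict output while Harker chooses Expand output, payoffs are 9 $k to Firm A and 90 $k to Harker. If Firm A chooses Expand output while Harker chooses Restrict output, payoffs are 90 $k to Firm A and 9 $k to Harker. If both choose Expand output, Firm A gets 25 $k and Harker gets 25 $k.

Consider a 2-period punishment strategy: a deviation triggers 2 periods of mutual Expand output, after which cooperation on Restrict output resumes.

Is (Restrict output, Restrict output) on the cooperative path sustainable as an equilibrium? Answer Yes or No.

Comparing payoff streams over the 3 periods until play realigns: cooperate → 59(1+δ+…+δ^2); deviate → 90 + 25(δ+…+δ^2).
Cooperation is sustained iff (59−25)(δ+…+δ^2) ≥ 90−59.
δ+…+δ^2 = 1/7·(1−(1/7)^2)/(1−1/7) = 0.1633, and (90−59)/(59−25) = 0.9118.
0.1633 < 0.9118, so cooperation is not sustainable.

No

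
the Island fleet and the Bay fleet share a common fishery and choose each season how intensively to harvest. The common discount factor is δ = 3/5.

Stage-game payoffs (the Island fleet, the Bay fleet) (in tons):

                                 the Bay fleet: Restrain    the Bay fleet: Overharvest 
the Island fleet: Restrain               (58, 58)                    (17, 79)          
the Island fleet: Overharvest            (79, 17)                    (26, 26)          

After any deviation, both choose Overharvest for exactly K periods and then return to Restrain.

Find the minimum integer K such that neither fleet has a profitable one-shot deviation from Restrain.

2

Need Σ_{k=1}^{K} δ^k ≥ (79−58)/(58−26) = 0.6562 at δ = 3/5.
At K = 1 the sum is 0.6000 < 0.6562; at K = 2 it is 0.9600 ≥ 0.6562.
So the minimum punishment length is K = 2.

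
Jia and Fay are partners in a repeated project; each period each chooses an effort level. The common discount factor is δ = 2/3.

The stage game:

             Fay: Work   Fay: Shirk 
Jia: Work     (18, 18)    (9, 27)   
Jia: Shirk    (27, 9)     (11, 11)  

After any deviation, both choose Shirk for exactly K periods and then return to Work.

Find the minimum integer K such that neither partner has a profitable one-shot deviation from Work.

IC: δ(1−δ^K)/(1−δ) ≥ (27−18)/(18−11) = 9/7.
With δ = 2/3: need 1 − δ^K ≥ 9/7·(1−2/3)/(2/3), i.e. δ^K ≤ 0.3571.
Since (2/3)^2 = 0.4444 and (2/3)^3 = 0.2963, the smallest such K is 3.

3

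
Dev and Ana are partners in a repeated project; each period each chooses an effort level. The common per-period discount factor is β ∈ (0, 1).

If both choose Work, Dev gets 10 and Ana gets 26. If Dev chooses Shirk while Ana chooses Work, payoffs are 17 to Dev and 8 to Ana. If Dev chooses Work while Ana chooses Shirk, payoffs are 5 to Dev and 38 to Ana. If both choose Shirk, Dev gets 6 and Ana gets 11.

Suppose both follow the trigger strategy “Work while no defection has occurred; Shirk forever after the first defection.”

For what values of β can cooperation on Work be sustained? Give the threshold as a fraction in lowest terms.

For Dev: deviation gain 17−10 = 7, per-period punishment loss 10−6 = 4. IC gives β ≥ 7/11.
For Ana: gain 12, loss 15 per period, so β ≥ 12/27 = 4/9.
The tighter constraint is Dev's, so cooperation needs β ≥ 7/11.

7/11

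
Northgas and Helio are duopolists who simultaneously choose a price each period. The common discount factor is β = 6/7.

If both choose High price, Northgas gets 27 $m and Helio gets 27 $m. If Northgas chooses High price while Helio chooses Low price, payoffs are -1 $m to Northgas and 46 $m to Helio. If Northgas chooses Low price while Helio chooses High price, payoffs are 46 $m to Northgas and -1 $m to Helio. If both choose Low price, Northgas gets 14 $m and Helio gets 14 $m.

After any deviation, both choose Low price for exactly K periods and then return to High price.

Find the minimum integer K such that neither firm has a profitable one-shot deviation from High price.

Need Σ_{k=1}^{K} β^k ≥ (46−27)/(27−14) = 1.4615 at β = 6/7.
At K = 1 the sum is 0.8571 < 1.4615; at K = 2 it is 1.5918 ≥ 1.4615.
So the minimum punishment length is K = 2.

2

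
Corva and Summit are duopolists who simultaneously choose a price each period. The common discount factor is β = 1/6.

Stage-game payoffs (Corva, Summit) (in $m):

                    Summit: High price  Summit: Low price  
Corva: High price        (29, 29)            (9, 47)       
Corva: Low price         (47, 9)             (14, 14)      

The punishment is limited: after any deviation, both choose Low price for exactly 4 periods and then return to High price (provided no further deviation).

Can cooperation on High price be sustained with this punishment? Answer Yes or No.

No

IC: β+…+β^4 ≥ (47−29)/(29−14) = 6/5.
At β = 1/6: partial sum = 0.1998 < 1.2000. Cooperation not sustainable.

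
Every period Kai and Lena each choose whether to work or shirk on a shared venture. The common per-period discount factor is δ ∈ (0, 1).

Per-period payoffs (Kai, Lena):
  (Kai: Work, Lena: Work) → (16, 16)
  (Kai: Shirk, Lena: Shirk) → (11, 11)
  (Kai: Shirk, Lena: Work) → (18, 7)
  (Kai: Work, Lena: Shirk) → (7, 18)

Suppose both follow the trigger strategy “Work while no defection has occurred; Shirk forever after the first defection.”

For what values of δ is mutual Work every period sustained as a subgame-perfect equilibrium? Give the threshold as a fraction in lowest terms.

Cooperation forever yields 16 each period: 16/(1−δ).
Deviating yields 18 once, then 11 forever: 18 + 11δ/(1−δ).
No profitable deviation requires 16/(1−δ) ≥ 18 + 11δ/(1−δ).
Multiplying by (1−δ): 16 ≥ 18(1−δ) + 11δ = 18 − 7δ.
So 7δ ≥ 2, i.e. δ ≥ 2/7.

2/7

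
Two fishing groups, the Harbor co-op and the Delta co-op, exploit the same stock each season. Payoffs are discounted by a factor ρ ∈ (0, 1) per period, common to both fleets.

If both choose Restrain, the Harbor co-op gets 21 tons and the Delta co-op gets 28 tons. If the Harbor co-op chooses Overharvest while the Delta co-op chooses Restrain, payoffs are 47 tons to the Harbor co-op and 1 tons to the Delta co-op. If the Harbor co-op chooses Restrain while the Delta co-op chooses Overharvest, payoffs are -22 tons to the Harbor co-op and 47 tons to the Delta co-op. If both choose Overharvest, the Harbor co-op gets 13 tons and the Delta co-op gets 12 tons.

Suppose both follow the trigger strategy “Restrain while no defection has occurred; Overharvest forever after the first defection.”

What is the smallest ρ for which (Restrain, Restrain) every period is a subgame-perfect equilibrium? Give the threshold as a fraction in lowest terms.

For the Harbor co-op: deviation gain 47−21 = 26, per-period punishment loss 21−13 = 8. IC gives ρ ≥ 26/34 = 13/17.
For the Delta co-op: gain 19, loss 16 per period, so ρ ≥ 19/35.
The tighter constraint is the Harbor co-op's, so cooperation needs ρ ≥ 13/17.

13/17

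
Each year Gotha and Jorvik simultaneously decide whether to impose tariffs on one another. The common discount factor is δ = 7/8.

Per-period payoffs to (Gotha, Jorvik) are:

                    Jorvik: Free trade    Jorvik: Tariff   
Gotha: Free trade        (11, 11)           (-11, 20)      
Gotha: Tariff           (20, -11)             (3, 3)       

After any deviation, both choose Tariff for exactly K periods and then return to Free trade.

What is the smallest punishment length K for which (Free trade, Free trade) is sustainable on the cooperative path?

No profitable deviation requires (11−3)(δ+…+δ^K) ≥ 20−11, i.e. δ+…+δ^K ≥ 9/8 ≈ 1.1250.
With δ = 7/8, the partial sums are K=1: 0.8750, K=2: 1.6406.
K = 2 is the first length at which the sum reaches 1.1250.

2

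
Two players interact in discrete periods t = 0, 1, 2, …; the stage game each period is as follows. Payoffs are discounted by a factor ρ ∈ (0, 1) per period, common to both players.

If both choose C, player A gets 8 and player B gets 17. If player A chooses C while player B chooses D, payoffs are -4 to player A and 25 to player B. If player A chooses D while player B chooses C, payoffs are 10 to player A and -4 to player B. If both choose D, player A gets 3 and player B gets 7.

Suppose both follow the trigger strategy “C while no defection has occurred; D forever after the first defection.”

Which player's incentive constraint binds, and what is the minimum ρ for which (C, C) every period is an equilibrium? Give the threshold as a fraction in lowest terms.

player B; ρ ≥ 4/9

For player A: deviation gain 10−8 = 2, per-period punishment loss 8−3 = 5. IC gives ρ ≥ 2/7.
For player B: gain 8, loss 10 per period, so ρ ≥ 8/18 = 4/9.
The tighter constraint is player B's, so cooperation needs ρ ≥ 4/9.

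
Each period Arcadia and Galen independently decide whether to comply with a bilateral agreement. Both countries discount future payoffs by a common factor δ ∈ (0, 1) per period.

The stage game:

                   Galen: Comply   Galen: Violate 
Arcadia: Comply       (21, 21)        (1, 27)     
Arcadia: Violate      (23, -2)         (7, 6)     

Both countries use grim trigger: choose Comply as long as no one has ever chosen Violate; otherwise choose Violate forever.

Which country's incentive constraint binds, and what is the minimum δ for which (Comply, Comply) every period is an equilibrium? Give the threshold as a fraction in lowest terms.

Arcadia: cooperation gives 21 each period; deviation gives 23 once then 7 forever.
  21/(1−δ) ≥ 23 + 7δ/(1−δ) ⇒ δ ≥ 2/16 = 1/8.
Galen: cooperation gives 21 each period; deviation gives 27 once then 6 forever.
  δ ≥ 6/21 = 2/7.
Both must hold, so the binding constraint is Galen's: δ ≥ 2/7.

Galen; δ ≥ 2/7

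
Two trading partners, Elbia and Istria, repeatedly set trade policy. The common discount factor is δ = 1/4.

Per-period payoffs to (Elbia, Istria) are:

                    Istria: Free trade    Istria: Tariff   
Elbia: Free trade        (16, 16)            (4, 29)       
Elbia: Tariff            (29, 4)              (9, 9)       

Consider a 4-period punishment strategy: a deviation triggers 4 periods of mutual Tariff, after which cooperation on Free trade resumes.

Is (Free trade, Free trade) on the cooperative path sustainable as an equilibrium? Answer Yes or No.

Comparing payoff streams over the 5 periods until play realigns: cooperate → 16(1+δ+…+δ^4); deviate → 29 + 9(δ+…+δ^4).
Cooperation is sustained iff (16−9)(δ+…+δ^4) ≥ 29−16.
δ+…+δ^4 = 1/4·(1−(1/4)^4)/(1−1/4) = 0.3320, and (29−16)/(16−9) = 1.8571.
0.3320 < 1.8571, so cooperation is not sustainable.

No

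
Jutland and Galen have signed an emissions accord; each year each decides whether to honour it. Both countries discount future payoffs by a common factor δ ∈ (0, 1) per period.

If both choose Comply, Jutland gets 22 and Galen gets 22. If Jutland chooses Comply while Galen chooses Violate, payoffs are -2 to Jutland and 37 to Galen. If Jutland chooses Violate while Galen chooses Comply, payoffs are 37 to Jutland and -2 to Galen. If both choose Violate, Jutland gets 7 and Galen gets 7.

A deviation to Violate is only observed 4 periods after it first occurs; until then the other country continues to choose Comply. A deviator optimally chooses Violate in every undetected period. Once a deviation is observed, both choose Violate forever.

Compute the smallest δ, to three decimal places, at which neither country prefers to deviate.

0.841

A deviator earns 37 for 4 periods, then 7 forever; cooperating earns 22 forever. Multiplying the IC by (1−δ):
22 ≥ 37(1−δ^4) + 7δ^4, so 30·δ^4 ≥ 15 and δ^4 ≥ 1/2.
δ ≥ (1/2)^(1/4) ≈ 0.841.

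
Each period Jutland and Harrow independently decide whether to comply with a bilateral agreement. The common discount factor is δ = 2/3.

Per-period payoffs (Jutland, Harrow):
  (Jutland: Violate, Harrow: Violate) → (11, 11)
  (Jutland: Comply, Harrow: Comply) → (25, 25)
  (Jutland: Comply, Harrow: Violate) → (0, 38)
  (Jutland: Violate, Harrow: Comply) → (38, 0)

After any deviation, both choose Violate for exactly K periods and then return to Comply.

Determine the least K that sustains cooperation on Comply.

2

No profitable deviation requires (25−11)(δ+…+δ^K) ≥ 38−25, i.e. δ+…+δ^K ≥ 13/14 ≈ 0.9286.
With δ = 2/3, the partial sums are K=1: 0.6667, K=2: 1.1111.
K = 2 is the first length at which the sum reaches 0.9286.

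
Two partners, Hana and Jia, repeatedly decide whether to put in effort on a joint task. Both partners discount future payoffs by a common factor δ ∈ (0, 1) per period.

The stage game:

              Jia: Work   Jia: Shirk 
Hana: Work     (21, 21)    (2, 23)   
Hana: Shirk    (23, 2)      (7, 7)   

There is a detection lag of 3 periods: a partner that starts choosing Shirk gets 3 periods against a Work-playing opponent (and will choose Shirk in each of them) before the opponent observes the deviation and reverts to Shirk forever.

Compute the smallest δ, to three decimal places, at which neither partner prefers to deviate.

A deviator earns 23 for 3 periods, then 7 forever; cooperating earns 21 forever. Multiplying the IC by (1−δ):
21 ≥ 23(1−δ^3) + 7δ^3, so 16·δ^3 ≥ 2 and δ^3 ≥ 1/8.
δ ≥ (1/8)^(1/3) ≈ 0.500.

0.500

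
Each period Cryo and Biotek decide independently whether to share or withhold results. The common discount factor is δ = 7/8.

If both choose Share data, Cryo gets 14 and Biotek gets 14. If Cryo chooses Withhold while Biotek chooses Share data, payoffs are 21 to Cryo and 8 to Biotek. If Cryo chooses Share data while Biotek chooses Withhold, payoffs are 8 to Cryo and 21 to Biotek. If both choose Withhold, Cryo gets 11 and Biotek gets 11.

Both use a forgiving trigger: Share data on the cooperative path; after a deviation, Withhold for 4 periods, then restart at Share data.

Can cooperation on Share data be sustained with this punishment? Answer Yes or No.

Comparing payoff streams over the 5 periods until play realigns: cooperate → 14(1+δ+…+δ^4); deviate → 21 + 11(δ+…+δ^4).
Cooperation is sustained iff (14−11)(δ+…+δ^4) ≥ 21−14.
δ+…+δ^4 = 7/8·(1−(7/8)^4)/(1−7/8) = 2.8967, and (21−14)/(14−11) = 2.3333.
2.8967 ≥ 2.3333, so cooperation is sustainable.

Yes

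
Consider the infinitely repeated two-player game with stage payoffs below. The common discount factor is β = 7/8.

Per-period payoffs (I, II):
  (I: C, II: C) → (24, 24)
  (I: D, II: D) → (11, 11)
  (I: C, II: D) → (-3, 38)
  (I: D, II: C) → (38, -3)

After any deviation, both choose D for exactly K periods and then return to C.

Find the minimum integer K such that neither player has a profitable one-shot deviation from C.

2

No profitable deviation requires (24−11)(β+…+β^K) ≥ 38−24, i.e. β+…+β^K ≥ 14/13 ≈ 1.0769.
With β = 7/8, the partial sums are K=1: 0.8750, K=2: 1.6406.
K = 2 is the first length at which the sum reaches 1.0769.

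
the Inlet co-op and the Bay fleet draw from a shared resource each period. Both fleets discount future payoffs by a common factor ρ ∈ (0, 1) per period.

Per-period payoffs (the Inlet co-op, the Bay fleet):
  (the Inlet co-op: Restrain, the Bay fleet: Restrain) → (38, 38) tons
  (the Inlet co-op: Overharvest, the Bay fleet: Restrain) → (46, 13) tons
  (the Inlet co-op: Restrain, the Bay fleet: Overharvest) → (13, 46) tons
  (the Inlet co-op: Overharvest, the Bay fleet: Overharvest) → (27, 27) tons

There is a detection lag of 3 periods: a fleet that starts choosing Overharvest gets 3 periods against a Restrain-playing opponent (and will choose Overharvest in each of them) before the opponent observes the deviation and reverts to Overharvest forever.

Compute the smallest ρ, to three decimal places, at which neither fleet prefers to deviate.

Deviating for the 3 undetected periods gains 46−38 = 8 per period over cooperation, then loses 38−27 = 11 per period forever once punishment starts.
Gain: 8(1 + ρ + … + ρ^2); loss: 11·ρ^3/(1−ρ).
No profitable deviation ⇔ 8(1−ρ^3) ≤ 11·ρ^3, i.e. ρ^3 ≥ 8/(8+11) = 8/19.
Hence ρ ≥ (8/19)^(1/3) ≈ 0.750.

0.750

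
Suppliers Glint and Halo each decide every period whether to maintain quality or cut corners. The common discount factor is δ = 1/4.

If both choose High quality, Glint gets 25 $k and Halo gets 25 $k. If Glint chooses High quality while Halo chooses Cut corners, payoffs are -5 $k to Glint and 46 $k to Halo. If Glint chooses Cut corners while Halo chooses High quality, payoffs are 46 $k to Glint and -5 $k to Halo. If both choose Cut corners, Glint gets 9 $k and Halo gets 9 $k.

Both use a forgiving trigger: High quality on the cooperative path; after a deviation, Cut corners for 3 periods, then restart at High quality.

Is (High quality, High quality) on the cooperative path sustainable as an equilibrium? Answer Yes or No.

IC: δ+…+δ^3 ≥ (46−25)/(25−9) = 21/16.
At δ = 1/4: partial sum = 0.3281 < 1.3125. Cooperation not sustainable.

No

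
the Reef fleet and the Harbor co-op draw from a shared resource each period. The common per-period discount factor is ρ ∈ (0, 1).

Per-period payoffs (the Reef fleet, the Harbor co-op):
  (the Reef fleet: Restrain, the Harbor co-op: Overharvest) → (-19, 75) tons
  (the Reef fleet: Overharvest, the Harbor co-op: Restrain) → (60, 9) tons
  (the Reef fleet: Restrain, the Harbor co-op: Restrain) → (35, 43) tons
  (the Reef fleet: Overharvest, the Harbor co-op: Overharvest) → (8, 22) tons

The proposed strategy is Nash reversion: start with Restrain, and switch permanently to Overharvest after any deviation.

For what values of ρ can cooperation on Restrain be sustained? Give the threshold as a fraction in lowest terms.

32/53

the Reef fleet: cooperation gives 35 each period; deviation gives 60 once then 8 forever.
  35/(1−ρ) ≥ 60 + 8ρ/(1−ρ) ⇒ ρ ≥ 25/52.
the Harbor co-op: cooperation gives 43 each period; deviation gives 75 once then 22 forever.
  ρ ≥ 32/53.
Both must hold, so the binding constraint is the Harbor co-op's: ρ ≥ 32/53.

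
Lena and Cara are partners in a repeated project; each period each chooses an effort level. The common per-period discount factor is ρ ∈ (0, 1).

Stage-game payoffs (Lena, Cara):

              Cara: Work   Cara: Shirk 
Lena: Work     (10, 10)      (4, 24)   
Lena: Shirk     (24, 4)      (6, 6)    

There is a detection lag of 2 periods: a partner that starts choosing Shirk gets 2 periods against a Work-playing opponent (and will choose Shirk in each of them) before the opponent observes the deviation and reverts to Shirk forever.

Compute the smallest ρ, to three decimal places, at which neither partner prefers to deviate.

0.882

Deviating for the 2 undetected periods gains 24−10 = 14 per period over cooperation, then loses 10−6 = 4 per period forever once punishment starts.
Gain: 14(1 + ρ + … + ρ^1); loss: 4·ρ^2/(1−ρ).
No profitable deviation ⇔ 14(1−ρ^2) ≤ 4·ρ^2, i.e. ρ^2 ≥ 14/(14+4) = 7/9.
Hence ρ ≥ (7/9)^(1/2) ≈ 0.882.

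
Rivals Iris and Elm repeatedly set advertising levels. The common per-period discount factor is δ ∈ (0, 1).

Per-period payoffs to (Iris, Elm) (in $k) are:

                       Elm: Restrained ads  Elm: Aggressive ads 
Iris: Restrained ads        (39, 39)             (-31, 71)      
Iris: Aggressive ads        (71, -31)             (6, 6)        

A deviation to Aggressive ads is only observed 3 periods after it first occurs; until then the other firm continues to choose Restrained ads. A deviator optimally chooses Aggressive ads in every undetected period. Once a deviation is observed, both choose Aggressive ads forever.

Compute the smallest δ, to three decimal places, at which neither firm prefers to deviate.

0.790

Deviating for the 3 undetected periods gains 71−39 = 32 per period over cooperation, then loses 39−6 = 33 per period forever once punishment starts.
Gain: 32(1 + δ + … + δ^2); loss: 33·δ^3/(1−δ).
No profitable deviation ⇔ 32(1−δ^3) ≤ 33·δ^3, i.e. δ^3 ≥ 32/(32+33) = 32/65.
Hence δ ≥ (32/65)^(1/3) ≈ 0.790.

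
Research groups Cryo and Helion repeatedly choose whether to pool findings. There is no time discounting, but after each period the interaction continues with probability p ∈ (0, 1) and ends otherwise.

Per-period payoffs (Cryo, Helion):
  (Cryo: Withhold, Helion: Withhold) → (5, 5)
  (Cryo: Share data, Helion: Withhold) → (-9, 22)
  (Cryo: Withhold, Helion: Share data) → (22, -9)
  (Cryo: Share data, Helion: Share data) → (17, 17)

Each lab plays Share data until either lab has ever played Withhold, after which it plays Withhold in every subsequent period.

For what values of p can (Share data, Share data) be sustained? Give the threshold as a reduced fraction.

5/17

With no time discounting, the continuation probability p plays the role of the discount factor.
Grim-trigger IC: 17/(1−p) ≥ 22 + 5p/(1−p) ⇒ p ≥ (22−17)/(22−5) = 5/17.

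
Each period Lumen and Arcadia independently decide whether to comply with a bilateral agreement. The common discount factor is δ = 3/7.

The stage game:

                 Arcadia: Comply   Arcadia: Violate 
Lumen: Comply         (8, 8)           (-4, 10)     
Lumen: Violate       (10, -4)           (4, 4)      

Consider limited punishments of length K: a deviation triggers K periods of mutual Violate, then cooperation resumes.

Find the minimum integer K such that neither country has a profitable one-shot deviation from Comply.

IC: δ(1−δ^K)/(1−δ) ≥ (10−8)/(8−4) = 1/2.
With δ = 3/7: need 1 − δ^K ≥ 1/2·(1−3/7)/(3/7), i.e. δ^K ≤ 0.3333.
Since (3/7)^1 = 0.4286 and (3/7)^2 = 0.1837, the smallest such K is 2.

2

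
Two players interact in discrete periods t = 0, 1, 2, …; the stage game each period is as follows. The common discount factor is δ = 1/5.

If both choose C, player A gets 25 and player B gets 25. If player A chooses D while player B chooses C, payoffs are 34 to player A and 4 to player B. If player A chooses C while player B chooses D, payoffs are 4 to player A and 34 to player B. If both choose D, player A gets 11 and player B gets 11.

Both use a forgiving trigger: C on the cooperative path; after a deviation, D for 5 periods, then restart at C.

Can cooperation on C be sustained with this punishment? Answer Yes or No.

Comparing payoff streams over the 6 periods until play realigns: cooperate → 25(1+δ+…+δ^5); deviate → 34 + 11(δ+…+δ^5).
Cooperation is sustained iff (25−11)(δ+…+δ^5) ≥ 34−25.
δ+…+δ^5 = 1/5·(1−(1/5)^5)/(1−1/5) = 0.2499, and (34−25)/(25−11) = 0.6429.
0.2499 < 0.6429, so cooperation is not sustainable.

No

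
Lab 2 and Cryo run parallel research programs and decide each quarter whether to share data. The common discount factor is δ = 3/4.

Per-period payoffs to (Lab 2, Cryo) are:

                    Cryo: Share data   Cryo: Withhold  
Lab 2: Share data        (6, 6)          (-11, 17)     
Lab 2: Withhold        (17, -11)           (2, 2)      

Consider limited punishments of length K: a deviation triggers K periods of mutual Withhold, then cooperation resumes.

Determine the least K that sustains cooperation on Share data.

Need Σ_{k=1}^{K} δ^k ≥ (17−6)/(6−2) = 2.7500 at δ = 3/4.
At K = 8 the sum is 2.6997 < 2.7500; at K = 9 it is 2.7747 ≥ 2.7500.
So the minimum punishment length is K = 9.

9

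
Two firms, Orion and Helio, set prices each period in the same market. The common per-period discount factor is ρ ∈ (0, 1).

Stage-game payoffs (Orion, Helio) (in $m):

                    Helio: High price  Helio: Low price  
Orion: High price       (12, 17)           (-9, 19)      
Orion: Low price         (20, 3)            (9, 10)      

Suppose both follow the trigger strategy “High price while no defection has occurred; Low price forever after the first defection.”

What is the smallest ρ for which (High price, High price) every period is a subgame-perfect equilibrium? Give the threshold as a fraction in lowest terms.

Orion's threshold: (20−12)/(20−9) = 8/11.
Helio's threshold: (19−17)/(19−10) = 2/9.
8/11 > 2/9, so Orion binds and ρ* = 8/11.

8/11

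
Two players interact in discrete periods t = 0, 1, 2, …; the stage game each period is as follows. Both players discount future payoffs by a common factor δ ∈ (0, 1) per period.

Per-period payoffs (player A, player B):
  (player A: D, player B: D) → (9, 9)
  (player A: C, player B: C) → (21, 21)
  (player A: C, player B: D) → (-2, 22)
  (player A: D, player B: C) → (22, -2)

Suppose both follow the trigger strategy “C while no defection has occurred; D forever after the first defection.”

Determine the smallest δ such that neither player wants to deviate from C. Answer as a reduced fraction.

1/13

Cooperation forever yields 21 each period: 21/(1−δ).
Deviating yields 22 once, then 9 forever: 22 + 9δ/(1−δ).
No profitable deviation requires 21/(1−δ) ≥ 22 + 9δ/(1−δ).
Multiplying by (1−δ): 21 ≥ 22(1−δ) + 9δ = 22 − 13δ.
So 13δ ≥ 1, i.e. δ ≥ 1/13.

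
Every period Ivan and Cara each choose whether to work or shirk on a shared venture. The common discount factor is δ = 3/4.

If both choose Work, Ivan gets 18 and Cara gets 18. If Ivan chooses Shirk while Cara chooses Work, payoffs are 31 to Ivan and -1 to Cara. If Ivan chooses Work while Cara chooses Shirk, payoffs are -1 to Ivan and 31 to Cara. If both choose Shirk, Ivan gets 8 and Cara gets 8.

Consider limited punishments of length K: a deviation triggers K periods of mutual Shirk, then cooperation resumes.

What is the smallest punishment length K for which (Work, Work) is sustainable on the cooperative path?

2

Need Σ_{k=1}^{K} δ^k ≥ (31−18)/(18−8) = 1.3000 at δ = 3/4.
At K = 1 the sum is 0.7500 < 1.3000; at K = 2 it is 1.3125 ≥ 1.3000.
So the minimum punishment length is K = 2.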